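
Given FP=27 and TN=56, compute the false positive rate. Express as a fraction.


FPR = FP / (FP + TN) = 27 / 83 = 27/83.

27/83


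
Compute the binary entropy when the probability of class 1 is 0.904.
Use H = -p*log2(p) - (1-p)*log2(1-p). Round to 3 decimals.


H = -0.904*log2(0.904) - 0.096*log2(0.096) = 0.456.

0.456


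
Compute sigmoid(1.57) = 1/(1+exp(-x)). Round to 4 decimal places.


sigma(1.57) = 1/(1+e^(-1.57)) = 1/(1+0.208045) = 1/1.208045 = 0.8278.

0.8278


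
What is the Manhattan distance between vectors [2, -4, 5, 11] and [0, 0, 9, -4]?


d = sum of absolute differences: |2-0|=2 + |-4-0|=4 + |5-9|=4 + |11--4|=15 = 25.

25


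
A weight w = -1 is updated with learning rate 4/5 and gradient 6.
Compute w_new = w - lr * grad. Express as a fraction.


w_new = -1 - 4/5 * 6 = -1 - 24/5 = -29/5.

-29/5


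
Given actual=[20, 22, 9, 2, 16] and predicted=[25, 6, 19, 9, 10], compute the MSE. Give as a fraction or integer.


MSE = (1/5) * ((20-25)^2=25 + (22-6)^2=256 + (9-19)^2=100 + (2-9)^2=49 + (16-10)^2=36). Sum = 466. MSE = 466/5.

466/5


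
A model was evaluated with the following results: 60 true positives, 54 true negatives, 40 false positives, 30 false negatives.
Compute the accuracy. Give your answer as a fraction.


Accuracy = (TP + TN) / (TP + TN + FP + FN) = (60 + 54) / 184 = 57/92.

57/92


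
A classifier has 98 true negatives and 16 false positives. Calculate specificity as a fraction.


Specificity = TN / (TN + FP) = 98 / 114 = 49/57.

49/57


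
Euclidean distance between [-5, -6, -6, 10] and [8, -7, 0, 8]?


d = sqrt(sum of squared differences). (-5-8)^2=169, (-6--7)^2=1, (-6-0)^2=36, (10-8)^2=4. Sum = 210.

sqrt(210)


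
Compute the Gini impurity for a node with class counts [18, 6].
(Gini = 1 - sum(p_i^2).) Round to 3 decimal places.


Total = 24. Proportions: 18/24, 6/24. sum(p_i^2) = 0.6250. Gini = 1 - 0.6250 = 0.3750, which rounds to 0.375.

0.375


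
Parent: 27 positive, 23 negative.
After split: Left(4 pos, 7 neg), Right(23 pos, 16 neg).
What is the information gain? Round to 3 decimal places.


H(parent) = 0.9954. H(left) = 0.9457, H(right) = 0.9766. Weighted = (11/50)*0.9457 + (39/50)*0.9766 = 0.9698. IG = 0.9954 - 0.9698 = 0.0256, which rounds to 0.026.

0.026


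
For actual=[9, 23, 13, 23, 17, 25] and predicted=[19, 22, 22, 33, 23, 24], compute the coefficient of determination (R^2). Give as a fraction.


Mean(y) = 55/3. SS_res = 319. SS_tot = 616/3. R^2 = 1 - 319/(616/3) = -31/56.

-31/56


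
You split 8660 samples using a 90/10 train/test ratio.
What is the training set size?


Test set = 8660 * 10% = 866. Training set = 8660 - 866 = 7794.

7794


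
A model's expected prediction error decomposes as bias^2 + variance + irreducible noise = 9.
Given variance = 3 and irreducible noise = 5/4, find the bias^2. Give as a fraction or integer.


Total error = bias^2 + variance + irreducible noise. So bias^2 = 9 - 3 - 5/4 = 19/4.

19/4


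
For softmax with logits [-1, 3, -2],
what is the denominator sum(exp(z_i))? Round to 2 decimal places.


Denom = e^-1=0.3679 + e^3=20.0855 + e^-2=0.1353. Sum = 20.5887, which rounds to 20.59.

20.59


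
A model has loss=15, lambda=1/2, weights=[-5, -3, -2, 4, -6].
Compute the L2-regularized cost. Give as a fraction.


L2 sq norm = sum(w^2) = 90. J = 15 + 1/2 * 90 = 60.

60


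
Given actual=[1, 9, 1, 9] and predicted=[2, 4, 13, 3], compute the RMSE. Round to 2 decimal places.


MSE = 51.5000. RMSE = sqrt(51.5000) = 7.18.

7.18


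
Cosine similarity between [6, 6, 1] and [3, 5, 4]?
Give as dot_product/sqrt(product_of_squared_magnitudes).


dot = 52. |a|^2 = 73, |b|^2 = 50. cos = 52/sqrt(3650).

52/sqrt(3650)


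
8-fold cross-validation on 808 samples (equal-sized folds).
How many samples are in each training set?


Each validation fold has 808/8 = 101 samples. Training set = 808 - 101 = 707.

707


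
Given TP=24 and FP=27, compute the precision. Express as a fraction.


Precision = TP / (TP + FP) = 24 / 51 = 8/17.

8/17


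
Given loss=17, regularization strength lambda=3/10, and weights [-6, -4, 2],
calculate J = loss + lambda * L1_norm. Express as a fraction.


L1 norm = sum(|w|) = 12. J = 17 + 3/10 * 12 = 103/5.

103/5


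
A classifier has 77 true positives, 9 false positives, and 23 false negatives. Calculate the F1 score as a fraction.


Precision = 77/86 = 77/86. Recall = 77/100 = 77/100. F1 = 2*P*R/(P+R) = 77/93.

77/93


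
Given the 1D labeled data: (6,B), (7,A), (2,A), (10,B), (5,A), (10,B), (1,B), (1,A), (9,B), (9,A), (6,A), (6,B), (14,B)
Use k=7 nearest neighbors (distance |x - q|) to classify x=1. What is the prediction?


Distances: |6-1|=5, |7-1|=6, |2-1|=1, |10-1|=9, |5-1|=4, |10-1|=9, |1-1|=0, |1-1|=0, |9-1|=8, |9-1|=8, |6-1|=5, |6-1|=5, |14-1|=13. 7 nearest: (1,A), (1,B), (2,A), (5,A), (6,A), (6,B), (6,B). Counts: {'A': 4, 'B': 3}. Majority class: A.

A


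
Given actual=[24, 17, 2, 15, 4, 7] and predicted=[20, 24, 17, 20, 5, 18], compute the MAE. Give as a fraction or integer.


MAE = (1/6) * (|24-20|=4 + |17-24|=7 + |2-17|=15 + |15-20|=5 + |4-5|=1 + |7-18|=11). Sum = 43. MAE = 43/6.

43/6


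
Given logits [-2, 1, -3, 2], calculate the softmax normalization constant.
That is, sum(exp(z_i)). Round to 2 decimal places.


Denom = e^-2=0.1353 + e^1=2.7183 + e^-3=0.0498 + e^2=7.3891. Sum = 10.2925, which rounds to 10.29.

10.29


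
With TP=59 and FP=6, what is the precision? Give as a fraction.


Precision = TP / (TP + FP) = 59 / 65 = 59/65.

59/65


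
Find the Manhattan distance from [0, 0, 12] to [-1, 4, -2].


d = sum of absolute differences: |0--1|=1 + |0-4|=4 + |12--2|=14 = 19.

19


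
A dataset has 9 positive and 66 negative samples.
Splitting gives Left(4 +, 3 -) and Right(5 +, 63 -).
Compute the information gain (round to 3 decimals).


H(parent) = 0.5294. H(left) = 0.9852, H(right) = 0.3790. Weighted = (7/75)*0.9852 + (68/75)*0.3790 = 0.4356. IG = 0.5294 - 0.4356 = 0.0938, which rounds to 0.094.

0.094


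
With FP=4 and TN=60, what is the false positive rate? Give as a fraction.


FPR = FP / (FP + TN) = 4 / 64 = 1/16.

1/16


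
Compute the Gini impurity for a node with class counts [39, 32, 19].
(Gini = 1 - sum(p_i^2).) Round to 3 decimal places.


Total = 90. Proportions: 39/90, 32/90, 19/90. sum(p_i^2) = 0.3588. Gini = 1 - 0.3588 = 0.6412, which rounds to 0.641.

0.641


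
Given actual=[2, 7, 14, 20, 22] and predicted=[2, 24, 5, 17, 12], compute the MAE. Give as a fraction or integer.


MAE = (1/5) * (|2-2|=0 + |7-24|=17 + |14-5|=9 + |20-17|=3 + |22-12|=10). Sum = 39. MAE = 39/5.

39/5


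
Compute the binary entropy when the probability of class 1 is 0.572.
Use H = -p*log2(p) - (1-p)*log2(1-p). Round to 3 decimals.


H = -0.572*log2(0.572) - 0.428*log2(0.428) = 0.985.

0.985


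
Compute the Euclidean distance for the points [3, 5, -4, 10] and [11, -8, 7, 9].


d = sqrt(sum of squared differences). (3-11)^2=64, (5--8)^2=169, (-4-7)^2=121, (10-9)^2=1. Sum = 355.

sqrt(355)


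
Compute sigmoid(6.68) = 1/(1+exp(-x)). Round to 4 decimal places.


sigma(6.68) = 1/(1+e^(-6.68)) = 1/(1+0.001256) = 1/1.001256 = 0.9987.

0.9987


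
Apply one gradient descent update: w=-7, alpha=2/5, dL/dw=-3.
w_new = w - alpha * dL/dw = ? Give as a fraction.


w_new = -7 - 2/5 * -3 = -7 - -6/5 = -29/5.

-29/5


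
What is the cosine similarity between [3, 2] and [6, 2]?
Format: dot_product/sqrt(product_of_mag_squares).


dot = 22. |a|^2 = 13, |b|^2 = 40. cos = 22/sqrt(520).

22/sqrt(520)


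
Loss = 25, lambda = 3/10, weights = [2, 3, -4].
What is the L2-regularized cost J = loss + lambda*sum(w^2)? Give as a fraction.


L2 sq norm = sum(w^2) = 29. J = 25 + 3/10 * 29 = 337/10.

337/10


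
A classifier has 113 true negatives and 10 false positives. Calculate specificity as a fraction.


Specificity = TN / (TN + FP) = 113 / 123 = 113/123.

113/123


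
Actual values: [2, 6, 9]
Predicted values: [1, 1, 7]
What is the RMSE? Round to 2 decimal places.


MSE = 10.0000. RMSE = sqrt(10.0000) = 3.16.

3.16


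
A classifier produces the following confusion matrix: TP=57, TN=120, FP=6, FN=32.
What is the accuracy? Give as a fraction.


Accuracy = (TP + TN) / (TP + TN + FP + FN) = (57 + 120) / 215 = 177/215.

177/215


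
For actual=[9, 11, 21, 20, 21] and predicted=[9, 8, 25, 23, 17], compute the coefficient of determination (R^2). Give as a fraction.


Mean(y) = 82/5. SS_res = 50. SS_tot = 696/5. R^2 = 1 - 50/(696/5) = 223/348.

223/348


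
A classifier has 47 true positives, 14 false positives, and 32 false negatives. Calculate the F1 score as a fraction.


Precision = 47/61 = 47/61. Recall = 47/79 = 47/79. F1 = 2*P*R/(P+R) = 47/70.

47/70


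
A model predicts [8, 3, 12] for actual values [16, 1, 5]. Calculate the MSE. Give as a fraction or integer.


MSE = (1/3) * ((16-8)^2=64 + (1-3)^2=4 + (5-12)^2=49). Sum = 117. MSE = 39.

39


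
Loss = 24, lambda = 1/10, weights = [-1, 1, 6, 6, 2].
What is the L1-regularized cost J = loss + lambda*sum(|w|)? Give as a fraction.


L1 norm = sum(|w|) = 16. J = 24 + 1/10 * 16 = 128/5.

128/5


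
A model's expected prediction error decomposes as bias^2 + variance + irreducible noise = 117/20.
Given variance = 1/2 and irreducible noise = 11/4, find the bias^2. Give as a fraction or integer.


Total error = bias^2 + variance + irreducible noise. So bias^2 = 117/20 - 1/2 - 11/4 = 13/5.

13/5


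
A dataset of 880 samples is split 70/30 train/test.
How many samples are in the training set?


Test set = 880 * 30% = 264. Training set = 880 - 264 = 616.

616


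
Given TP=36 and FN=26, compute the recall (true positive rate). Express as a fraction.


Recall = TP / (TP + FN) = 36 / 62 = 18/31.

18/31


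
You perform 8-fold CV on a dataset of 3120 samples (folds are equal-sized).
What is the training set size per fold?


Each validation fold has 3120/8 = 390 samples. Training set = 3120 - 390 = 2730.

2730


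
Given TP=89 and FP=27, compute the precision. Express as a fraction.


Precision = TP / (TP + FP) = 89 / 116 = 89/116.

89/116


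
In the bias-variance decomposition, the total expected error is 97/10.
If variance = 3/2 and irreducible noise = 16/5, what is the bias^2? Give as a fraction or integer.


Total error = bias^2 + variance + irreducible noise. So bias^2 = 97/10 - 3/2 - 16/5 = 5.

5


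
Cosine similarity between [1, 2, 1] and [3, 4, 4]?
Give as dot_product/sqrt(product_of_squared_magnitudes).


dot = 15. |a|^2 = 6, |b|^2 = 41. cos = 15/sqrt(246).

15/sqrt(246)


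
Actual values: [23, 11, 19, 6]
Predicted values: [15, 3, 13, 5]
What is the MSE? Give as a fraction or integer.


MSE = (1/4) * ((23-15)^2=64 + (11-3)^2=64 + (19-13)^2=36 + (6-5)^2=1). Sum = 165. MSE = 165/4.

165/4


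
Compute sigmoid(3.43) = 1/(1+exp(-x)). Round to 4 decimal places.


sigma(3.43) = 1/(1+e^(-3.43)) = 1/(1+0.032387) = 1/1.032387 = 0.9686.

0.9686


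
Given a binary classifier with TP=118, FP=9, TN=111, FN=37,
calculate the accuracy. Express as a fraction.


Accuracy = (TP + TN) / (TP + TN + FP + FN) = (118 + 111) / 275 = 229/275.

229/275


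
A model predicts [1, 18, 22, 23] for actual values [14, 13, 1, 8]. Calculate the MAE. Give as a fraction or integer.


MAE = (1/4) * (|14-1|=13 + |13-18|=5 + |1-22|=21 + |8-23|=15). Sum = 54. MAE = 27/2.

27/2


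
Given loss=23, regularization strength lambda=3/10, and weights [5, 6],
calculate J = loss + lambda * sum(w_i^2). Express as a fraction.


L2 sq norm = sum(w^2) = 61. J = 23 + 3/10 * 61 = 413/10.

413/10


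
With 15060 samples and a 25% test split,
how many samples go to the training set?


Test set = 15060 * 25% = 3765. Training set = 15060 - 3765 = 11295.

11295


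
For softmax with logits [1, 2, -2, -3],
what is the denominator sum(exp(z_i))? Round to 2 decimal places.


Denom = e^1=2.7183 + e^2=7.3891 + e^-2=0.1353 + e^-3=0.0498. Sum = 10.2925, which rounds to 10.29.

10.29


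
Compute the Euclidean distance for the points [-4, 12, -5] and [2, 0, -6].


d = sqrt(sum of squared differences). (-4-2)^2=36, (12-0)^2=144, (-5--6)^2=1. Sum = 181.

sqrt(181)


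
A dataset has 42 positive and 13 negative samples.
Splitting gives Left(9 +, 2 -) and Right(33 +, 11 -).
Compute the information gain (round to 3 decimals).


H(parent) = 0.7889. H(left) = 0.6840, H(right) = 0.8113. Weighted = (11/55)*0.6840 + (44/55)*0.8113 = 0.7858. IG = 0.7889 - 0.7858 = 0.0031, which rounds to 0.003.

0.003


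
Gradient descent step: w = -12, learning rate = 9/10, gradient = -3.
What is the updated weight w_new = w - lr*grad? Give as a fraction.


w_new = -12 - 9/10 * -3 = -12 - -27/10 = -93/10.

-93/10


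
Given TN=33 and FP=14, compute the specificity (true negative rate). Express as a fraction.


Specificity = TN / (TN + FP) = 33 / 47 = 33/47.

33/47


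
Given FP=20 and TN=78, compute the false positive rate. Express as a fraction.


FPR = FP / (FP + TN) = 20 / 98 = 10/49.

10/49


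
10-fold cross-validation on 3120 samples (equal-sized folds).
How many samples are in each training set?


Each validation fold has 3120/10 = 312 samples. Training set = 3120 - 312 = 2808.

2808


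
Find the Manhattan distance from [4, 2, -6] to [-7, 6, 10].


d = sum of absolute differences: |4--7|=11 + |2-6|=4 + |-6-10|=16 = 31.

31


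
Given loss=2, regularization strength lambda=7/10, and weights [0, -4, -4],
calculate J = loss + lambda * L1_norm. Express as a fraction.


L1 norm = sum(|w|) = 8. J = 2 + 7/10 * 8 = 38/5.

38/5


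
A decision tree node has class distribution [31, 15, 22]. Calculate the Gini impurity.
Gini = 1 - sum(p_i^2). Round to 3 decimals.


Total = 68. Proportions: 31/68, 15/68, 22/68. sum(p_i^2) = 0.3612. Gini = 1 - 0.3612 = 0.6388, which rounds to 0.639.

0.639


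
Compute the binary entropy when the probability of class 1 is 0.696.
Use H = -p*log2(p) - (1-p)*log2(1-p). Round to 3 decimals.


H = -0.696*log2(0.696) - 0.304*log2(0.304) = 0.886.

0.886


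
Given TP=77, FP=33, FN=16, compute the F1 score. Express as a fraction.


Precision = 77/110 = 7/10. Recall = 77/93 = 77/93. F1 = 2*P*R/(P+R) = 22/29.

22/29


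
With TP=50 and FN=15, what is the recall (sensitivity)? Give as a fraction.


Recall = TP / (TP + FN) = 50 / 65 = 10/13.

10/13


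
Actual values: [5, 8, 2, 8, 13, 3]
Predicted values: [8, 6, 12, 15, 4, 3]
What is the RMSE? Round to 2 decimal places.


MSE = 40.5000. RMSE = sqrt(40.5000) = 6.36.

6.36


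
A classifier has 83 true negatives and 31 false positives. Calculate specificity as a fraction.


Specificity = TN / (TN + FP) = 83 / 114 = 83/114.

83/114


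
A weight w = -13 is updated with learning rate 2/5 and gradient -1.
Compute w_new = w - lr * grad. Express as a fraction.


w_new = -13 - 2/5 * -1 = -13 - -2/5 = -63/5.

-63/5


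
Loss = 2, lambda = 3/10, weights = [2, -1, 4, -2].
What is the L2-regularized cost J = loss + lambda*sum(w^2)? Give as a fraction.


L2 sq norm = sum(w^2) = 25. J = 2 + 3/10 * 25 = 19/2.

19/2


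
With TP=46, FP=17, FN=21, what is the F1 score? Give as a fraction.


Precision = 46/63 = 46/63. Recall = 46/67 = 46/67. F1 = 2*P*R/(P+R) = 46/65.

46/65


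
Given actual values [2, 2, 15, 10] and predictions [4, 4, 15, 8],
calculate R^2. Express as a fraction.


Mean(y) = 29/4. SS_res = 12. SS_tot = 491/4. R^2 = 1 - 12/(491/4) = 443/491.

443/491


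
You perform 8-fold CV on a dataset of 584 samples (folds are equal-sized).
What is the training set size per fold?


Each validation fold has 584/8 = 73 samples. Training set = 584 - 73 = 511.

511


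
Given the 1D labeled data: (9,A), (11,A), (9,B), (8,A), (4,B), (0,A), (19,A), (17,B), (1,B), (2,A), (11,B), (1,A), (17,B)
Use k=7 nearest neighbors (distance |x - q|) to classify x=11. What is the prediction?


Distances: |9-11|=2, |11-11|=0, |9-11|=2, |8-11|=3, |4-11|=7, |0-11|=11, |19-11|=8, |17-11|=6, |1-11|=10, |2-11|=9, |11-11|=0, |1-11|=10, |17-11|=6. 7 nearest: (11,A), (11,B), (9,A), (9,B), (8,A), (17,B), (17,B). Counts: {'A': 3, 'B': 4}. Majority class: B.

B


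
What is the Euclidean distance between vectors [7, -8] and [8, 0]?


d = sqrt(sum of squared differences). (7-8)^2=1, (-8-0)^2=64. Sum = 65.

sqrt(65)


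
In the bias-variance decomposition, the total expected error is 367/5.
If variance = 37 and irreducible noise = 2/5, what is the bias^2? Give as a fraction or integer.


Total error = bias^2 + variance + irreducible noise. So bias^2 = 367/5 - 37 - 2/5 = 36.

36


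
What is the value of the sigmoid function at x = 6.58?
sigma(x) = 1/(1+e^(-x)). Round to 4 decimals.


sigma(6.58) = 1/(1+e^(-6.58)) = 1/(1+0.001388) = 1/1.001388 = 0.9986.

0.9986


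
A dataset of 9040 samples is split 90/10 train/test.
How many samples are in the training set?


Test set = 9040 * 10% = 904. Training set = 9040 - 904 = 8136.

8136


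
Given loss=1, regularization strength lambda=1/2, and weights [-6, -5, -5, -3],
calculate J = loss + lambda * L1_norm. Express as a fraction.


L1 norm = sum(|w|) = 19. J = 1 + 1/2 * 19 = 21/2.

21/2


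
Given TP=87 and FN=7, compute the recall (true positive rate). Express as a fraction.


Recall = TP / (TP + FN) = 87 / 94 = 87/94.

87/94


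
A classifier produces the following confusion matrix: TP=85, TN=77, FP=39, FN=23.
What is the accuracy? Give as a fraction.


Accuracy = (TP + TN) / (TP + TN + FP + FN) = (85 + 77) / 224 = 81/112.

81/112


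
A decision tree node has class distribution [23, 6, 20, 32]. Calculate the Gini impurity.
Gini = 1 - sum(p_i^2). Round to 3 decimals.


Total = 81. Proportions: 23/81, 6/81, 20/81, 32/81. sum(p_i^2) = 0.3032. Gini = 1 - 0.3032 = 0.6968, which rounds to 0.697.

0.697


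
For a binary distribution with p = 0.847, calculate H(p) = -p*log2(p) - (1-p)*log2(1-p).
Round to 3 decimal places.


H = -0.847*log2(0.847) - 0.153*log2(0.153) = 0.617.

0.617


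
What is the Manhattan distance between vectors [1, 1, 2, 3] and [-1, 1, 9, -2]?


d = sum of absolute differences: |1--1|=2 + |1-1|=0 + |2-9|=7 + |3--2|=5 = 14.

14


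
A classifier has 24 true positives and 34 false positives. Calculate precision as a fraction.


Precision = TP / (TP + FP) = 24 / 58 = 12/29.

12/29


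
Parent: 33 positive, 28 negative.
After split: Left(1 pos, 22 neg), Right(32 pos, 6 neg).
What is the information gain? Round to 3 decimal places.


H(parent) = 0.9951. H(left) = 0.2580, H(right) = 0.6292. Weighted = (23/61)*0.2580 + (38/61)*0.6292 = 0.4892. IG = 0.9951 - 0.4892 = 0.5059, which rounds to 0.506.

0.506


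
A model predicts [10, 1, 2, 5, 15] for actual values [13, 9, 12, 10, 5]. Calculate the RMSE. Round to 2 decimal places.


MSE = 59.6000. RMSE = sqrt(59.6000) = 7.72.

7.72


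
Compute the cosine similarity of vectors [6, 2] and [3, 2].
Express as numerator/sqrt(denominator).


dot = 22. |a|^2 = 40, |b|^2 = 13. cos = 22/sqrt(520).

22/sqrt(520)


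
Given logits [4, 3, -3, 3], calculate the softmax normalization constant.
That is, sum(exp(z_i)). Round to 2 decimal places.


Denom = e^4=54.5982 + e^3=20.0855 + e^-3=0.0498 + e^3=20.0855. Sum = 94.8190, which rounds to 94.82.

94.82


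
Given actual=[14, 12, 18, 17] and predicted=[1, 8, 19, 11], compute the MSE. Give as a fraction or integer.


MSE = (1/4) * ((14-1)^2=169 + (12-8)^2=16 + (18-19)^2=1 + (17-11)^2=36). Sum = 222. MSE = 111/2.

111/2


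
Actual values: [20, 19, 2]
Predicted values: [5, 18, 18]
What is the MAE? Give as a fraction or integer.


MAE = (1/3) * (|20-5|=15 + |19-18|=1 + |2-18|=16). Sum = 32. MAE = 32/3.

32/3


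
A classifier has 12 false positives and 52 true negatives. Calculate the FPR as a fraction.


FPR = FP / (FP + TN) = 12 / 64 = 3/16.

3/16


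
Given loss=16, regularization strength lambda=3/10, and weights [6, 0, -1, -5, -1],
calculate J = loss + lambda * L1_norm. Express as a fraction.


L1 norm = sum(|w|) = 13. J = 16 + 3/10 * 13 = 199/10.

199/10


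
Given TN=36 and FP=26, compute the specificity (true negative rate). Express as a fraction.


Specificity = TN / (TN + FP) = 36 / 62 = 18/31.

18/31


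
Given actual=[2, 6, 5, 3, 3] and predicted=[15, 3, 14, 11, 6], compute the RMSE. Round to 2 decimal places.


MSE = 66.4000. RMSE = sqrt(66.4000) = 8.15.

8.15


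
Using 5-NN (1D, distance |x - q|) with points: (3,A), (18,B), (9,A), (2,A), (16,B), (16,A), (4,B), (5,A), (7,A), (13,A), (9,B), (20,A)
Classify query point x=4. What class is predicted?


Distances: |3-4|=1, |18-4|=14, |9-4|=5, |2-4|=2, |16-4|=12, |16-4|=12, |4-4|=0, |5-4|=1, |7-4|=3, |13-4|=9, |9-4|=5, |20-4|=16. 5 nearest: (4,B), (3,A), (5,A), (2,A), (7,A). Counts: {'B': 1, 'A': 4}. Majority class: A.

A


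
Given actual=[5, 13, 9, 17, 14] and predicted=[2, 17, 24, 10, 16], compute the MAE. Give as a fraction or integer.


MAE = (1/5) * (|5-2|=3 + |13-17|=4 + |9-24|=15 + |17-10|=7 + |14-16|=2). Sum = 31. MAE = 31/5.

31/5


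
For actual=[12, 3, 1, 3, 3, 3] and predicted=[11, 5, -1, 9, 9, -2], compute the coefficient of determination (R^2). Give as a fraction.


Mean(y) = 25/6. SS_res = 106. SS_tot = 461/6. R^2 = 1 - 106/(461/6) = -175/461.

-175/461


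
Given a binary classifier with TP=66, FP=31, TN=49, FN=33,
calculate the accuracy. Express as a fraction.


Accuracy = (TP + TN) / (TP + TN + FP + FN) = (66 + 49) / 179 = 115/179.

115/179


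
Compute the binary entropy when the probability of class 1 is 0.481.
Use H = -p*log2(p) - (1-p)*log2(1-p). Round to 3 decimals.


H = -0.481*log2(0.481) - 0.519*log2(0.519) = 0.999.

0.999


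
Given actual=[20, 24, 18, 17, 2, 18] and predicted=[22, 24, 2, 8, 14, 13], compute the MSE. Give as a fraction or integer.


MSE = (1/6) * ((20-22)^2=4 + (24-24)^2=0 + (18-2)^2=256 + (17-8)^2=81 + (2-14)^2=144 + (18-13)^2=25). Sum = 510. MSE = 85.

85


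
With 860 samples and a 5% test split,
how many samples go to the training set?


Test set = 860 * 5% = 43. Training set = 860 - 43 = 817.

817


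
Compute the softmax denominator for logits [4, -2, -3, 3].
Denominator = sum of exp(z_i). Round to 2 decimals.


Denom = e^4=54.5982 + e^-2=0.1353 + e^-3=0.0498 + e^3=20.0855. Sum = 74.8688, which rounds to 74.87.

74.87


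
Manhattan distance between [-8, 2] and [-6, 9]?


d = sum of absolute differences: |-8--6|=2 + |2-9|=7 = 9.

9


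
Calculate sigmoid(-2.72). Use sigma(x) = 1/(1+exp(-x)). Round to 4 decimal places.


sigma(-2.72) = 1/(1+e^(2.72)) = 1/(1+15.180322) = 1/16.180322 = 0.0618.

0.0618


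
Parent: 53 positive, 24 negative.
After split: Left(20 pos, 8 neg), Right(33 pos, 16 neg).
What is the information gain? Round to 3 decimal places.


H(parent) = 0.8951. H(left) = 0.8631, H(right) = 0.9113. Weighted = (28/77)*0.8631 + (49/77)*0.9113 = 0.8938. IG = 0.8951 - 0.8938 = 0.0013, which rounds to 0.001.

0.001


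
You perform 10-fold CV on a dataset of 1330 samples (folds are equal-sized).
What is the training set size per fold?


Each validation fold has 1330/10 = 133 samples. Training set = 1330 - 133 = 1197.

1197


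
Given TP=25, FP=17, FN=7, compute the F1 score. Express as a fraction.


Precision = 25/42 = 25/42. Recall = 25/32 = 25/32. F1 = 2*P*R/(P+R) = 25/37.

25/37


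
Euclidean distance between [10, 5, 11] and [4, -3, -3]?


d = sqrt(sum of squared differences). (10-4)^2=36, (5--3)^2=64, (11--3)^2=196. Sum = 296.

sqrt(296)


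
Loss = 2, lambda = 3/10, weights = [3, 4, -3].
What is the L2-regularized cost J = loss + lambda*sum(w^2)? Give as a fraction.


L2 sq norm = sum(w^2) = 34. J = 2 + 3/10 * 34 = 61/5.

61/5


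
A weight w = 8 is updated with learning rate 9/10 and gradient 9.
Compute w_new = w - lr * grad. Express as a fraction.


w_new = 8 - 9/10 * 9 = 8 - 81/10 = -1/10.

-1/10


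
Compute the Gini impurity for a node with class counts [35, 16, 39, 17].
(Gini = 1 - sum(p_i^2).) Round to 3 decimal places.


Total = 107. Proportions: 35/107, 16/107, 39/107, 17/107. sum(p_i^2) = 0.2874. Gini = 1 - 0.2874 = 0.7126, which rounds to 0.713.

0.713


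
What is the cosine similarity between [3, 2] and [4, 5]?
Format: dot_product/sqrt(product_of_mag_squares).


dot = 22. |a|^2 = 13, |b|^2 = 41. cos = 22/sqrt(533).

22/sqrt(533)


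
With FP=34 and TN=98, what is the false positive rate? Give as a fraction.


FPR = FP / (FP + TN) = 34 / 132 = 17/66.

17/66


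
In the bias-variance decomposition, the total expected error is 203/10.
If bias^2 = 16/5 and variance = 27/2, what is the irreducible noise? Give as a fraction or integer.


Total error = bias^2 + variance + irreducible noise. So irreducible noise = 203/10 - 16/5 - 27/2 = 18/5.

18/5


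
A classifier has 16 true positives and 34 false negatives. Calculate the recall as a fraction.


Recall = TP / (TP + FN) = 16 / 50 = 8/25.

8/25


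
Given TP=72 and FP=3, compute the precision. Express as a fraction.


Precision = TP / (TP + FP) = 72 / 75 = 24/25.

24/25


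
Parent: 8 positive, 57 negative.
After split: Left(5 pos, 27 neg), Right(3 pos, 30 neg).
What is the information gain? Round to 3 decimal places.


H(parent) = 0.5381. H(left) = 0.6253, H(right) = 0.4395. Weighted = (32/65)*0.6253 + (33/65)*0.4395 = 0.5310. IG = 0.5381 - 0.5310 = 0.0071, which rounds to 0.007.

0.007


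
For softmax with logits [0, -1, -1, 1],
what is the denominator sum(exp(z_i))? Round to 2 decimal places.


Denom = e^0=1.0000 + e^-1=0.3679 + e^-1=0.3679 + e^1=2.7183. Sum = 4.4541, which rounds to 4.45.

4.45


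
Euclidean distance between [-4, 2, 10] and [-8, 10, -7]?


d = sqrt(sum of squared differences). (-4--8)^2=16, (2-10)^2=64, (10--7)^2=289. Sum = 369.

sqrt(369)


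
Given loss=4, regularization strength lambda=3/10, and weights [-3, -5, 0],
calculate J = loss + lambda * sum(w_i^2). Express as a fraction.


L2 sq norm = sum(w^2) = 34. J = 4 + 3/10 * 34 = 71/5.

71/5


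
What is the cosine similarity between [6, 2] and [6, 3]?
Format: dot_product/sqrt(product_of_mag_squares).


dot = 42. |a|^2 = 40, |b|^2 = 45. cos = 42/sqrt(1800).

42/sqrt(1800)


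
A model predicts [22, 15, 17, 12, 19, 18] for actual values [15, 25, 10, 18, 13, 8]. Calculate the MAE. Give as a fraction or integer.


MAE = (1/6) * (|15-22|=7 + |25-15|=10 + |10-17|=7 + |18-12|=6 + |13-19|=6 + |8-18|=10). Sum = 46. MAE = 23/3.

23/3


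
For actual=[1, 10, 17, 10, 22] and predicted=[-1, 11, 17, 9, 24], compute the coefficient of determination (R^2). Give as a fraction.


Mean(y) = 12. SS_res = 10. SS_tot = 254. R^2 = 1 - 10/(254) = 122/127.

122/127


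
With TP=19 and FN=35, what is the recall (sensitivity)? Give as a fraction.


Recall = TP / (TP + FN) = 19 / 54 = 19/54.

19/54


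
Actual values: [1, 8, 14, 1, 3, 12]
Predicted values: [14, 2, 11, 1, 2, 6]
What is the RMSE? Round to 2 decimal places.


MSE = 41.8333. RMSE = sqrt(41.8333) = 6.47.

6.47


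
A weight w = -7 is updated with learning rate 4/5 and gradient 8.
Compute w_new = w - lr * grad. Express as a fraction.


w_new = -7 - 4/5 * 8 = -7 - 32/5 = -67/5.

-67/5


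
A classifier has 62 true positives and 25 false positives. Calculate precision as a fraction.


Precision = TP / (TP + FP) = 62 / 87 = 62/87.

62/87


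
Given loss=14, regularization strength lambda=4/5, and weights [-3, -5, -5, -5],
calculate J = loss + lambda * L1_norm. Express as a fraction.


L1 norm = sum(|w|) = 18. J = 14 + 4/5 * 18 = 142/5.

142/5


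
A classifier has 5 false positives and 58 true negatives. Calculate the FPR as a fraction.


FPR = FP / (FP + TN) = 5 / 63 = 5/63.

5/63


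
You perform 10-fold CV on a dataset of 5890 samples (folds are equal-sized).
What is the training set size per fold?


Each validation fold has 5890/10 = 589 samples. Training set = 5890 - 589 = 5301.

5301


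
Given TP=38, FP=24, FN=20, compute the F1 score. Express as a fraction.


Precision = 38/62 = 19/31. Recall = 38/58 = 19/29. F1 = 2*P*R/(P+R) = 19/30.

19/30


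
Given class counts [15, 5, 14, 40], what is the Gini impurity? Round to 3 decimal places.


Total = 74. Proportions: 15/74, 5/74, 14/74, 40/74. sum(p_i^2) = 0.3736. Gini = 1 - 0.3736 = 0.6264, which rounds to 0.626.

0.626


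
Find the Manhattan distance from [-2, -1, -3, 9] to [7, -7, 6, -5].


d = sum of absolute differences: |-2-7|=9 + |-1--7|=6 + |-3-6|=9 + |9--5|=14 = 38.

38


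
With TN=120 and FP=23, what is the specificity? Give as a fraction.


Specificity = TN / (TN + FP) = 120 / 143 = 120/143.

120/143


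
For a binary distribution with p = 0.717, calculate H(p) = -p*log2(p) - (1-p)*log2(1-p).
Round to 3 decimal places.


H = -0.717*log2(0.717) - 0.283*log2(0.283) = 0.860.

0.860


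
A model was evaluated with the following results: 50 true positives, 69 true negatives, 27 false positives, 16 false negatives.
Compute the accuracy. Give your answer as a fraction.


Accuracy = (TP + TN) / (TP + TN + FP + FN) = (50 + 69) / 162 = 119/162.

119/162


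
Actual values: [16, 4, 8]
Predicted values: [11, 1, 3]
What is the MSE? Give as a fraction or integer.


MSE = (1/3) * ((16-11)^2=25 + (4-1)^2=9 + (8-3)^2=25). Sum = 59. MSE = 59/3.

59/3


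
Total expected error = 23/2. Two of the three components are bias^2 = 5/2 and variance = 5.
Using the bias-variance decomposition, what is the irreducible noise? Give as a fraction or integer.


Total error = bias^2 + variance + irreducible noise. So irreducible noise = 23/2 - 5/2 - 5 = 4.

4


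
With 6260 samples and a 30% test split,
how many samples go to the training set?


Test set = 6260 * 30% = 1878. Training set = 6260 - 1878 = 4382.

4382


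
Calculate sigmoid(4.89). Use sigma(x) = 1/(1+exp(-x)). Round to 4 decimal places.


sigma(4.89) = 1/(1+e^(-4.89)) = 1/(1+0.007521) = 1/1.007521 = 0.9925.

0.9925


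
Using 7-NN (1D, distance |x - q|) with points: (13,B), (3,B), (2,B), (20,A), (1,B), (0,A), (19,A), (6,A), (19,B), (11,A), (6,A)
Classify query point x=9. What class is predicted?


Distances: |13-9|=4, |3-9|=6, |2-9|=7, |20-9|=11, |1-9|=8, |0-9|=9, |19-9|=10, |6-9|=3, |19-9|=10, |11-9|=2, |6-9|=3. 7 nearest: (11,A), (6,A), (6,A), (13,B), (3,B), (2,B), (1,B). Counts: {'A': 3, 'B': 4}. Majority class: B.

B


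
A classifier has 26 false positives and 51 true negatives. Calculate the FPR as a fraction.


FPR = FP / (FP + TN) = 26 / 77 = 26/77.

26/77


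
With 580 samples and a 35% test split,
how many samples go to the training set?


Test set = 580 * 35% = 203. Training set = 580 - 203 = 377.

377


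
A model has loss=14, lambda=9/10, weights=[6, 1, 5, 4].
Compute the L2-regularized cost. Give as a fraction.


L2 sq norm = sum(w^2) = 78. J = 14 + 9/10 * 78 = 421/5.

421/5


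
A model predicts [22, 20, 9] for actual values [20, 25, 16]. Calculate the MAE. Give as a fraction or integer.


MAE = (1/3) * (|20-22|=2 + |25-20|=5 + |16-9|=7). Sum = 14. MAE = 14/3.

14/3


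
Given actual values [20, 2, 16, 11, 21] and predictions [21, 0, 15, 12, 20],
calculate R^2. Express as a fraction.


Mean(y) = 14. SS_res = 8. SS_tot = 242. R^2 = 1 - 8/(242) = 117/121.

117/121


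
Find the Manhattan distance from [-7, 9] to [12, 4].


d = sum of absolute differences: |-7-12|=19 + |9-4|=5 = 24.

24


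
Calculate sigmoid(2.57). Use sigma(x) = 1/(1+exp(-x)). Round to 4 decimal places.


sigma(2.57) = 1/(1+e^(-2.57)) = 1/(1+0.076536) = 1/1.076536 = 0.9289.

0.9289


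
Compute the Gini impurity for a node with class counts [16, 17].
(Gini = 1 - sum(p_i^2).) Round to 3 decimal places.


Total = 33. Proportions: 16/33, 17/33. sum(p_i^2) = 0.5005. Gini = 1 - 0.5005 = 0.4995, which rounds to 0.500.

0.500


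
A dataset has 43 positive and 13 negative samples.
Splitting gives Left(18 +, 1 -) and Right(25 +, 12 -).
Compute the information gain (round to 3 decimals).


H(parent) = 0.7817. H(left) = 0.2975, H(right) = 0.9090. Weighted = (19/56)*0.2975 + (37/56)*0.9090 = 0.7015. IG = 0.7817 - 0.7015 = 0.0802, which rounds to 0.080.

0.080


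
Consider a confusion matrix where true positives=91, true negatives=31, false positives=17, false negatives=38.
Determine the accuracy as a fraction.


Accuracy = (TP + TN) / (TP + TN + FP + FN) = (91 + 31) / 177 = 122/177.

122/177


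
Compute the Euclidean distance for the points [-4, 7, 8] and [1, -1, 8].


d = sqrt(sum of squared differences). (-4-1)^2=25, (7--1)^2=64, (8-8)^2=0. Sum = 89.

sqrt(89)


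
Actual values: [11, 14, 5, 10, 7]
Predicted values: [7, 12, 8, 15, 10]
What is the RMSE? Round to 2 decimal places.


MSE = 12.6000. RMSE = sqrt(12.6000) = 3.55.

3.55


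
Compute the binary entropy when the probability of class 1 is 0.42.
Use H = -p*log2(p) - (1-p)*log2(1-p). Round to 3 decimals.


H = -0.42*log2(0.42) - 0.58*log2(0.58) = 0.981.

0.981


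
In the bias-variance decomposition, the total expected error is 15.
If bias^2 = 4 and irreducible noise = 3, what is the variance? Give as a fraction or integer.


Total error = bias^2 + variance + irreducible noise. So variance = 15 - 4 - 3 = 8.

8


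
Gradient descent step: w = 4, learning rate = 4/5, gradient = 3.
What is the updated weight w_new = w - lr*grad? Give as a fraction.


w_new = 4 - 4/5 * 3 = 4 - 12/5 = 8/5.

8/5


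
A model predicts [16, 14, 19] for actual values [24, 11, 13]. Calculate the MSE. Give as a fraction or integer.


MSE = (1/3) * ((24-16)^2=64 + (11-14)^2=9 + (13-19)^2=36). Sum = 109. MSE = 109/3.

109/3


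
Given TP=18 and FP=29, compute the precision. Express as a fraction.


Precision = TP / (TP + FP) = 18 / 47 = 18/47.

18/47


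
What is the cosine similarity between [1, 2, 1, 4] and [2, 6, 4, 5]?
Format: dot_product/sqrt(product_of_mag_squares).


dot = 38. |a|^2 = 22, |b|^2 = 81. cos = 38/sqrt(1782).

38/sqrt(1782)


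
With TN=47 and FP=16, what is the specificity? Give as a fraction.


Specificity = TN / (TN + FP) = 47 / 63 = 47/63.

47/63


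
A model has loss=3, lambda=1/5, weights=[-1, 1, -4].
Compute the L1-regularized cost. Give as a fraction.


L1 norm = sum(|w|) = 6. J = 3 + 1/5 * 6 = 21/5.

21/5


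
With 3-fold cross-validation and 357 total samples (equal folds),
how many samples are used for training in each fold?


Each validation fold has 357/3 = 119 samples. Training set = 357 - 119 = 238.

238


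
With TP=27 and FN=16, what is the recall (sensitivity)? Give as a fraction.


Recall = TP / (TP + FN) = 27 / 43 = 27/43.

27/43


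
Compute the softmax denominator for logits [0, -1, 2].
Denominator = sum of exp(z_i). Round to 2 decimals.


Denom = e^0=1.0000 + e^-1=0.3679 + e^2=7.3891. Sum = 8.7570, which rounds to 8.76.

8.76


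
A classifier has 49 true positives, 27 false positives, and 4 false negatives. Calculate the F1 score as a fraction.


Precision = 49/76 = 49/76. Recall = 49/53 = 49/53. F1 = 2*P*R/(P+R) = 98/129.

98/129


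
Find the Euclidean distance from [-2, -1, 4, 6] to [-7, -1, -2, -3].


d = sqrt(sum of squared differences). (-2--7)^2=25, (-1--1)^2=0, (4--2)^2=36, (6--3)^2=81. Sum = 142.

sqrt(142)


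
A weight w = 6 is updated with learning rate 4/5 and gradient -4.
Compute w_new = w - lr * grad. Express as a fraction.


w_new = 6 - 4/5 * -4 = 6 - -16/5 = 46/5.

46/5


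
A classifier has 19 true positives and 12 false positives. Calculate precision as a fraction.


Precision = TP / (TP + FP) = 19 / 31 = 19/31.

19/31


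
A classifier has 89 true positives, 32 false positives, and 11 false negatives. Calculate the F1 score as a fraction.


Precision = 89/121 = 89/121. Recall = 89/100 = 89/100. F1 = 2*P*R/(P+R) = 178/221.

178/221


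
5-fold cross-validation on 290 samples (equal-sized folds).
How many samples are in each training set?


Each validation fold has 290/5 = 58 samples. Training set = 290 - 58 = 232.

232


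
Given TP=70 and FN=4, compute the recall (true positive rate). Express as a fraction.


Recall = TP / (TP + FN) = 70 / 74 = 35/37.

35/37


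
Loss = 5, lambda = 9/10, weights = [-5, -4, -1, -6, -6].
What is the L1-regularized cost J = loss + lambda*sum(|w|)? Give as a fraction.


L1 norm = sum(|w|) = 22. J = 5 + 9/10 * 22 = 124/5.

124/5


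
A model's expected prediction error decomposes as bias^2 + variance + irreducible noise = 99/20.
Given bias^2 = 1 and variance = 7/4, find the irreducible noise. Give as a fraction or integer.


Total error = bias^2 + variance + irreducible noise. So irreducible noise = 99/20 - 1 - 7/4 = 11/5.

11/5


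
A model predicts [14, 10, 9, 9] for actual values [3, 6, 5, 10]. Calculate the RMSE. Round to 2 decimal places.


MSE = 38.5000. RMSE = sqrt(38.5000) = 6.20.

6.20


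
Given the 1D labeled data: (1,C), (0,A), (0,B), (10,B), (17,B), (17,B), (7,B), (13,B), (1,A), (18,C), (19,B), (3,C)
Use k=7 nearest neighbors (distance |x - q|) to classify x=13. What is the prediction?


Distances: |1-13|=12, |0-13|=13, |0-13|=13, |10-13|=3, |17-13|=4, |17-13|=4, |7-13|=6, |13-13|=0, |1-13|=12, |18-13|=5, |19-13|=6, |3-13|=10. 7 nearest: (13,B), (10,B), (17,B), (17,B), (18,C), (7,B), (19,B). Counts: {'B': 6, 'C': 1}. Majority class: B.

B


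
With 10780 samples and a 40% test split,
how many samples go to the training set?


Test set = 10780 * 40% = 4312. Training set = 10780 - 4312 = 6468.

6468


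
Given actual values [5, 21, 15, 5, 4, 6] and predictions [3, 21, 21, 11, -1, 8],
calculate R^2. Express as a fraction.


Mean(y) = 28/3. SS_res = 105. SS_tot = 736/3. R^2 = 1 - 105/(736/3) = 421/736.

421/736


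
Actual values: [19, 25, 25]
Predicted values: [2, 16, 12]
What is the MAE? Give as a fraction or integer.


MAE = (1/3) * (|19-2|=17 + |25-16|=9 + |25-12|=13). Sum = 39. MAE = 13.

13


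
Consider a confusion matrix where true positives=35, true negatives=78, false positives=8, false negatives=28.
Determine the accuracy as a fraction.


Accuracy = (TP + TN) / (TP + TN + FP + FN) = (35 + 78) / 149 = 113/149.

113/149


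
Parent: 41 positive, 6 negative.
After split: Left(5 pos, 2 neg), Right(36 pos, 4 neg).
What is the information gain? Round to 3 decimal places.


H(parent) = 0.5510. H(left) = 0.8631, H(right) = 0.4690. Weighted = (7/47)*0.8631 + (40/47)*0.4690 = 0.5277. IG = 0.5510 - 0.5277 = 0.0233, which rounds to 0.023.

0.023


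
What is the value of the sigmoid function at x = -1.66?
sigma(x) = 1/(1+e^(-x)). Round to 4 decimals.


sigma(-1.66) = 1/(1+e^(1.66)) = 1/(1+5.259311) = 1/6.259311 = 0.1598.

0.1598


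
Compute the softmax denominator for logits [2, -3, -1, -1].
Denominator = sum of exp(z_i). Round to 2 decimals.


Denom = e^2=7.3891 + e^-3=0.0498 + e^-1=0.3679 + e^-1=0.3679. Sum = 8.1747, which rounds to 8.17.

8.17


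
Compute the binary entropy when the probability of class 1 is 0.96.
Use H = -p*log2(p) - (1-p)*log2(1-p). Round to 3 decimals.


H = -0.96*log2(0.96) - 0.04*log2(0.04) = 0.242.

0.242


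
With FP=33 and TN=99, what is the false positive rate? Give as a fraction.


FPR = FP / (FP + TN) = 33 / 132 = 1/4.

1/4


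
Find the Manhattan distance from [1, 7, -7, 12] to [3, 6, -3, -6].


d = sum of absolute differences: |1-3|=2 + |7-6|=1 + |-7--3|=4 + |12--6|=18 = 25.

25


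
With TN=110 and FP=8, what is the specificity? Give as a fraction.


Specificity = TN / (TN + FP) = 110 / 118 = 55/59.

55/59
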